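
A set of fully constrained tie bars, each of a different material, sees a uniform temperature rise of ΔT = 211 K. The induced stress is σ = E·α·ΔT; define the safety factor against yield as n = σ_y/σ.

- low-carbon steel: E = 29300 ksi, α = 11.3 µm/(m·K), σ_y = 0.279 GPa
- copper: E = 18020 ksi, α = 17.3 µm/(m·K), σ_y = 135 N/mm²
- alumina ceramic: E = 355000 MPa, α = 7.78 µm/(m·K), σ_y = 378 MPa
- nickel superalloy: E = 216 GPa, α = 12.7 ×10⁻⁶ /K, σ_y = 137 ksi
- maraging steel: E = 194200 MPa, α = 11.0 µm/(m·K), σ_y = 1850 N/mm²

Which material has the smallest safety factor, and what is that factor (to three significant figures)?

copper, n = 0.298

With everything in SI (GPa, ×10⁻⁶/K, MPa):
  low-carbon steel: E = 202.0, α = 11.3, σ_y = 279.0 → σ = 482 MPa, n = 0.579
  copper: E = 124.2, α = 17.3, σ_y = 135.0 → σ = 454 MPa, n = 0.298
  alumina ceramic: E = 355.0, α = 7.78, σ_y = 378.0 → σ = 583 MPa, n = 0.649
  nickel superalloy: E = 216.0, α = 12.7, σ_y = 944.6 → σ = 579 MPa, n = 1.63
  maraging steel: E = 194.2, α = 11.0, σ_y = 1850 → σ = 451 MPa, n = 4.10
Copper has the lowest safety factor, n = 0.298.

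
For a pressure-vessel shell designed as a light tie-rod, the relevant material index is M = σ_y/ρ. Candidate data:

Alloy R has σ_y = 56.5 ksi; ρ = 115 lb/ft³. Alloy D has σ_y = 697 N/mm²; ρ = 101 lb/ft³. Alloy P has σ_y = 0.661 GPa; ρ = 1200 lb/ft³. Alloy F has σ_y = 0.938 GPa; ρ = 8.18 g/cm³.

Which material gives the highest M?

alloy D

Convert each candidate to consistent units, then evaluate M:
  alloy R: σ_y = 389.6 MPa, ρ = 1842 kg/m³
  alloy D: σ_y = 697.0 MPa, ρ = 1618 kg/m³
  alloy P: σ_y = 661.0 MPa, ρ = 19220 kg/m³
  alloy F: σ_y = 938.0 MPa, ρ = 8180 kg/m³
  alloy D: M = 431 kN·m/kg
  alloy R: M = 211 kN·m/kg
  alloy F: M = 115 kN·m/kg
  alloy P: M = 34.4 kN·m/kg
Alloy D has the largest M.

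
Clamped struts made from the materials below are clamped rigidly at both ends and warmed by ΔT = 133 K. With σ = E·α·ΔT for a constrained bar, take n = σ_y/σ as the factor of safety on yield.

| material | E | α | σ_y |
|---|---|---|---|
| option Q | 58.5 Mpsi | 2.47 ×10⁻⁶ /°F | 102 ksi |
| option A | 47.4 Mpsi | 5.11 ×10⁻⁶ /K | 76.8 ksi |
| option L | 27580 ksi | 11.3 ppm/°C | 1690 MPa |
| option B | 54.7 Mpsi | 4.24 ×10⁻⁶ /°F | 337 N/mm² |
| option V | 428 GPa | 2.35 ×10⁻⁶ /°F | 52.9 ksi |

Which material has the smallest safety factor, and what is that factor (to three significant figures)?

In consistent units (E in GPa, α in ×10⁻⁶/K, σ_y in MPa):
  option Q: E = 403.3, α = 4.45, σ_y = 703.3 → σ = 239 MPa, n = 2.95
  option A: E = 326.8, α = 5.11, σ_y = 529.5 → σ = 222 MPa, n = 2.38
  option L: E = 190.2, α = 11.3, σ_y = 1690 → σ = 286 MPa, n = 5.91
  option B: E = 377.1, α = 7.63, σ_y = 337.0 → σ = 383 MPa, n = 0.880
  option V: E = 428.0, α = 4.23, σ_y = 364.7 → σ = 241 MPa, n = 1.51
Smallest n: option B with n = 0.880.

option B, n = 0.880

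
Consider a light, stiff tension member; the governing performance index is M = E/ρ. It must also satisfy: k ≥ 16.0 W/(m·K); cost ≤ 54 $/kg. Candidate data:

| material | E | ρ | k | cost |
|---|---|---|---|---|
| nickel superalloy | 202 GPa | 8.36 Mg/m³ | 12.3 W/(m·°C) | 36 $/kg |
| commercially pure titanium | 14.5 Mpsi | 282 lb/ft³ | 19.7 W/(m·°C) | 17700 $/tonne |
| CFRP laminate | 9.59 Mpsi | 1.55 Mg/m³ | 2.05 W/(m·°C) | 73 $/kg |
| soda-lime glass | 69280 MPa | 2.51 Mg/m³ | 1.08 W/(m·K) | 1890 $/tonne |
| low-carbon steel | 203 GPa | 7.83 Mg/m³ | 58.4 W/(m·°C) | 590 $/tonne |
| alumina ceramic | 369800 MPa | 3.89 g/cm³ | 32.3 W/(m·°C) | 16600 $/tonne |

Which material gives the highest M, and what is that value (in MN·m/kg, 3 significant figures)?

alumina ceramic, M = 95.1 MN·m/kg

Screen on constraints: k ≥ 16.0 W/(m·K); cost ≤ 54 $/kg. Survivors: commercially pure titanium, low-carbon steel, alumina ceramic.
Putting every candidate on a common basis:
  commercially pure titanium: E = 99.97 GPa, ρ = 4517 kg/m³
  low-carbon steel: E = 203.0 GPa, ρ = 7830 kg/m³
  alumina ceramic: E = 369.8 GPa, ρ = 3890 kg/m³
  alumina ceramic: M = 95.1 MN·m/kg
  low-carbon steel: M = 25.9 MN·m/kg
  commercially pure titanium: M = 22.1 MN·m/kg
Alumina ceramic ranks first.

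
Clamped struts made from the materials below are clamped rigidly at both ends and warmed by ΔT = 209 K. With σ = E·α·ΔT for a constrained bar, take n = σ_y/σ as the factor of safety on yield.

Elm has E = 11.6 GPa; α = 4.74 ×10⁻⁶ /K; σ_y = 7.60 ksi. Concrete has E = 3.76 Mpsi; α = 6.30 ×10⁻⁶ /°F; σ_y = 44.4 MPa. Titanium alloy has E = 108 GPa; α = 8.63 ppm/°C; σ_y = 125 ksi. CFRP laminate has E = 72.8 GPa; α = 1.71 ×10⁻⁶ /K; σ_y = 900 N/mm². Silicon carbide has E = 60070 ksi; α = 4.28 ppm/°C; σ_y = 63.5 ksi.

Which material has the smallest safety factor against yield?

concrete

Per material, after unit conversion:
  elm: E = 11.60, α = 4.74, σ_y = 52.40 → σ = 11.5 MPa, n = 4.56
  concrete: E = 25.92, α = 11.3, σ_y = 44.40 → σ = 61.4 MPa, n = 0.723
  titanium alloy: E = 108.0, α = 8.63, σ_y = 861.8 → σ = 195 MPa, n = 4.42
  CFRP laminate: E = 72.80, α = 1.71, σ_y = 900.0 → σ = 26.0 MPa, n = 34.6
  silicon carbide: E = 414.2, α = 4.28, σ_y = 437.8 → σ = 370 MPa, n = 1.18
The minimum is concrete at n = 0.723.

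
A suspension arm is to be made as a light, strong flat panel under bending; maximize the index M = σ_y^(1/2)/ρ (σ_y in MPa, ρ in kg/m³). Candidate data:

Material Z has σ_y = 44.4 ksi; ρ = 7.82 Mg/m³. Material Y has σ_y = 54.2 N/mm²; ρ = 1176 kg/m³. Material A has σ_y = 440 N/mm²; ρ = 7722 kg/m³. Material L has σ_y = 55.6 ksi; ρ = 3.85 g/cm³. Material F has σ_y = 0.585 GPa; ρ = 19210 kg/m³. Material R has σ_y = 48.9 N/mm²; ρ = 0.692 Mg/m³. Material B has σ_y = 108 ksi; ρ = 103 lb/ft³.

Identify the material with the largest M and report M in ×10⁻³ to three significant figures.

material B, M = 16.5×10⁻³

In SI units:
  material Z: σ_y = 306.1 MPa, ρ = 7820 kg/m³
  material Y: σ_y = 54.20 MPa, ρ = 1176 kg/m³
  material A: σ_y = 440.0 MPa, ρ = 7722 kg/m³
  material L: σ_y = 383.3 MPa, ρ = 3850 kg/m³
  material F: σ_y = 585.0 MPa, ρ = 19210 kg/m³
  material R: σ_y = 48.90 MPa, ρ = 692.0 kg/m³
  material B: σ_y = 744.6 MPa, ρ = 1650 kg/m³
  material B: M = 16.5×10⁻³
  material R: M = 10.1×10⁻³
  material Y: M = 6.26×10⁻³
  material L: M = 5.09×10⁻³
  material A: M = 2.72×10⁻³
  material Z: M = 2.24×10⁻³
  material F: M = 1.26×10⁻³
Highest index: material B.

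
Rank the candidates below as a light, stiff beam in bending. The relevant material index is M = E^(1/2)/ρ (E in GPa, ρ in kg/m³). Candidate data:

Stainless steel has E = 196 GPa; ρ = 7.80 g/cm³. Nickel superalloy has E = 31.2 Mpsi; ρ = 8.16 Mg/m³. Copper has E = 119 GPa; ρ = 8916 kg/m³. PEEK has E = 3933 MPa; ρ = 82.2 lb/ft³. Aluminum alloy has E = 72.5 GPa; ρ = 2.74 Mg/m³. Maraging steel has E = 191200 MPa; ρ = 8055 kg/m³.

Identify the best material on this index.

After converting to SI:
  stainless steel: E = 196.0 GPa, ρ = 7800 kg/m³
  nickel superalloy: E = 215.1 GPa, ρ = 8160 kg/m³
  copper: E = 119.0 GPa, ρ = 8916 kg/m³
  PEEK: E = 3.933 GPa, ρ = 1317 kg/m³
  aluminum alloy: E = 72.50 GPa, ρ = 2740 kg/m³
  maraging steel: E = 191.2 GPa, ρ = 8055 kg/m³
  aluminum alloy: M = 3.11×10⁻³
  nickel superalloy: M = 1.80×10⁻³
  stainless steel: M = 1.79×10⁻³
  maraging steel: M = 1.72×10⁻³
  PEEK: M = 1.51×10⁻³
  copper: M = 1.22×10⁻³
Aluminum alloy ranks first.

aluminum alloy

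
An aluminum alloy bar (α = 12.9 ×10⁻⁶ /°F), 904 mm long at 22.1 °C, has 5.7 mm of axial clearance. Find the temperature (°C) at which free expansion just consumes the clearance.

294 °C

α = 12.9×10⁻⁶/°F × 9/5 = 23.2×10⁻⁶/K.
α·L₀·ΔT = 5.7 mm ⇒ ΔT = 5.7 / (23.2×10⁻⁶ × 904.0) = 271.5 K.
T = 22.1 + 271.5 = 293.6 °C.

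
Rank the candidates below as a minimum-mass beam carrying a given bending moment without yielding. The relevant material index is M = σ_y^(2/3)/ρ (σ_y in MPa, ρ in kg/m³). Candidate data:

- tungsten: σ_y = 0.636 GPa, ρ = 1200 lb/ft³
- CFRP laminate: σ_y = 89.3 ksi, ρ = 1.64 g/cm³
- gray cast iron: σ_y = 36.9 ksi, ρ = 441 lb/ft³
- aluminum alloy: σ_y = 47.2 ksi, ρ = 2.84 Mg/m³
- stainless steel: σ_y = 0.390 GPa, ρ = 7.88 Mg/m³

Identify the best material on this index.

CFRP laminate

In SI units:
  tungsten: σ_y = 636.0 MPa, ρ = 19220 kg/m³
  CFRP laminate: σ_y = 615.7 MPa, ρ = 1640 kg/m³
  gray cast iron: σ_y = 254.4 MPa, ρ = 7064 kg/m³
  aluminum alloy: σ_y = 325.4 MPa, ρ = 2840 kg/m³
  stainless steel: σ_y = 390.0 MPa, ρ = 7880 kg/m³
  CFRP laminate: M = 44.1×10⁻³
  aluminum alloy: M = 16.7×10⁻³
  stainless steel: M = 6.77×10⁻³
  gray cast iron: M = 5.68×10⁻³
  tungsten: M = 3.85×10⁻³
Highest index: CFRP laminate.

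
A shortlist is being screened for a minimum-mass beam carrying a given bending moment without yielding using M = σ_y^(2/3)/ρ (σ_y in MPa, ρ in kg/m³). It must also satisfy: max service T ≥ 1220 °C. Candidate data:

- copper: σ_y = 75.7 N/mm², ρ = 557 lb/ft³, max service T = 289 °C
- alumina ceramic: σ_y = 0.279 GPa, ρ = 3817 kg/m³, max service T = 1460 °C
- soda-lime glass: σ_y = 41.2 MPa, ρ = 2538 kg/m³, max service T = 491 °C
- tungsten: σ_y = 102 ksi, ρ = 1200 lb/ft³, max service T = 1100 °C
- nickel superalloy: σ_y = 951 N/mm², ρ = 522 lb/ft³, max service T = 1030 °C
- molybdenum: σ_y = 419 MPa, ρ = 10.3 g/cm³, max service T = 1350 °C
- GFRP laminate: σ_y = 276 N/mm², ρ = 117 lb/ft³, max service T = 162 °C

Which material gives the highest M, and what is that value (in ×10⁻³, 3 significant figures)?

Screen on constraints: max service T ≥ 1220 °C. Survivors: alumina ceramic, molybdenum.
Putting every candidate on a common basis:
  alumina ceramic: σ_y = 279.0 MPa, ρ = 3817 kg/m³
  molybdenum: σ_y = 419.0 MPa, ρ = 10300 kg/m³
  alumina ceramic: M = 11.2×10⁻³
  molybdenum: M = 5.44×10⁻³
Highest index: alumina ceramic.

alumina ceramic, M = 11.2×10⁻³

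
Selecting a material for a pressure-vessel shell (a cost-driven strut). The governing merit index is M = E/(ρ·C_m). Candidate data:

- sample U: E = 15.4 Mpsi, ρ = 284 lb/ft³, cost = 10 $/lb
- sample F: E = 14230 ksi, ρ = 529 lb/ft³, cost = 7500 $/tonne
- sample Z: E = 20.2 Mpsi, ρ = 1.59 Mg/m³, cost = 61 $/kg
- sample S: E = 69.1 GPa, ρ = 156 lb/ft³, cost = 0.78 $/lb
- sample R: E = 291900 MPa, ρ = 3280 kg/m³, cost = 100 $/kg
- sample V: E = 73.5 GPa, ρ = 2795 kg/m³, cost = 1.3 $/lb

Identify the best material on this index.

sample S

After converting to SI:
  sample U: E = 106.2 GPa, ρ = 4549 kg/m³, cost = 22.05 $/kg
  sample F: E = 98.11 GPa, ρ = 8474 kg/m³, cost = 7.500 $/kg
  sample Z: E = 139.3 GPa, ρ = 1590 kg/m³, cost = 61.00 $/kg
  sample S: E = 69.10 GPa, ρ = 2499 kg/m³, cost = 1.720 $/kg
  sample R: E = 291.9 GPa, ρ = 3280 kg/m³, cost = 100.0 $/kg
  sample V: E = 73.50 GPa, ρ = 2795 kg/m³, cost = 2.866 $/kg
  sample S: M = 16.1 MN·m per $
  sample V: M = 9.18 MN·m per $
  sample F: M = 1.54 MN·m per $
  sample Z: M = 1.44 MN·m per $
  sample U: M = 1.06 MN·m per $
  sample R: M = 0.890 MN·m per $
Sample S has the largest M.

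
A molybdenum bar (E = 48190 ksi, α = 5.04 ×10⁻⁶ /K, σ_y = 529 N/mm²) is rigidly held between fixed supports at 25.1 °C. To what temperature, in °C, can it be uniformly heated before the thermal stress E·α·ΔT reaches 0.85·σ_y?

E = 48190 ksi = 332.3 GPa.
σ_y = 529 N/mm² = 529.0 MPa.
E·α·ΔT = 449.6 MPa ⇒ ΔT = 449.6 / (332.3×10³ × 5.04×10⁻⁶) = 268.5 K.
T = 25.1 + 268.5 = 293.6 °C.

294 °C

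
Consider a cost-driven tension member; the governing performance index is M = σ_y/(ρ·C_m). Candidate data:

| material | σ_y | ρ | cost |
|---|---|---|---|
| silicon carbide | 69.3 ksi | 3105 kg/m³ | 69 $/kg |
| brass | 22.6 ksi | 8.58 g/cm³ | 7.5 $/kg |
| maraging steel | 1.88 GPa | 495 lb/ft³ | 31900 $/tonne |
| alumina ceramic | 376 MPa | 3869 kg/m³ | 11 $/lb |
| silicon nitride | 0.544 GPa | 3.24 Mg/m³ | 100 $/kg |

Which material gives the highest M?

Putting every candidate on a common basis:
  silicon carbide: σ_y = 477.8 MPa, ρ = 3105 kg/m³, cost = 69.00 $/kg
  brass: σ_y = 155.8 MPa, ρ = 8580 kg/m³, cost = 7.500 $/kg
  maraging steel: σ_y = 1880 MPa, ρ = 7929 kg/m³, cost = 31.90 $/kg
  alumina ceramic: σ_y = 376.0 MPa, ρ = 3869 kg/m³, cost = 24.25 $/kg
  silicon nitride: σ_y = 544.0 MPa, ρ = 3240 kg/m³, cost = 100.0 $/kg
  maraging steel: M = 7.43 kN·m per $
  alumina ceramic: M = 4.01 kN·m per $
  brass: M = 2.42 kN·m per $
  silicon carbide: M = 2.23 kN·m per $
  silicon nitride: M = 1.68 kN·m per $
Maraging steel has the largest M.

maraging steel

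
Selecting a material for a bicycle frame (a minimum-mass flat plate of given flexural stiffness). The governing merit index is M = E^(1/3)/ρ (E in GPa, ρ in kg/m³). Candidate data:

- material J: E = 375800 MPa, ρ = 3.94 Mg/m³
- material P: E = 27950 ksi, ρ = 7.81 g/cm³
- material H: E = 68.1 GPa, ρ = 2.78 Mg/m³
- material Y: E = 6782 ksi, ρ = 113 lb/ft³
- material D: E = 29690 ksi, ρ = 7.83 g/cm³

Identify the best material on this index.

Convert each candidate to consistent units, then evaluate M:
  material J: E = 375.8 GPa, ρ = 3940 kg/m³
  material P: E = 192.7 GPa, ρ = 7810 kg/m³
  material H: E = 68.10 GPa, ρ = 2780 kg/m³
  material Y: E = 46.76 GPa, ρ = 1810 kg/m³
  material D: E = 204.7 GPa, ρ = 7830 kg/m³
  material Y: M = 1.99×10⁻³
  material J: M = 1.83×10⁻³
  material H: M = 1.47×10⁻³
  material D: M = 0.753×10⁻³
  material P: M = 0.740×10⁻³
Material Y has the largest M.

material Y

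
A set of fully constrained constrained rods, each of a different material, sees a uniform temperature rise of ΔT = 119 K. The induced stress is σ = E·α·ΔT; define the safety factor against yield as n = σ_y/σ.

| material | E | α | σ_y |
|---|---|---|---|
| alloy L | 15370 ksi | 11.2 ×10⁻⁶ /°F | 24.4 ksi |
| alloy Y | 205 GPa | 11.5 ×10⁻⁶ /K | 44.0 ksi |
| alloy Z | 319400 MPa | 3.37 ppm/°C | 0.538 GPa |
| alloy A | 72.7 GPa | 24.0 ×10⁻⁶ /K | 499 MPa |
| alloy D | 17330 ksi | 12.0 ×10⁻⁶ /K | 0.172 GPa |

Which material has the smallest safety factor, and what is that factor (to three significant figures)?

With everything in SI (GPa, ×10⁻⁶/K, MPa):
  alloy L: E = 106.0, α = 20.2, σ_y = 168.2 → σ = 254 MPa, n = 0.662
  alloy Y: E = 205.0, α = 11.5, σ_y = 303.4 → σ = 281 MPa, n = 1.08
  alloy Z: E = 319.4, α = 3.37, σ_y = 538.0 → σ = 128 MPa, n = 4.20
  alloy A: E = 72.70, α = 24.0, σ_y = 499.0 → σ = 208 MPa, n = 2.40
  alloy D: E = 119.5, α = 12.0, σ_y = 172.0 → σ = 171 MPa, n = 1.01
Smallest n: alloy L with n = 0.662.

alloy L, n = 0.662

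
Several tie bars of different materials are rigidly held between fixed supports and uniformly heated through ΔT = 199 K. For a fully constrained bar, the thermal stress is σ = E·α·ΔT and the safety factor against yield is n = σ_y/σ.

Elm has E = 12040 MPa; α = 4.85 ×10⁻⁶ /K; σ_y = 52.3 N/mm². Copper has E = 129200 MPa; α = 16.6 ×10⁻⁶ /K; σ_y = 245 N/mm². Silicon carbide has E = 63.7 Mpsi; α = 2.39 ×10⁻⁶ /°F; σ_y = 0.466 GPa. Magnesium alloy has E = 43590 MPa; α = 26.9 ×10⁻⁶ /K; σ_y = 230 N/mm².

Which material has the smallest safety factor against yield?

In consistent units (E in GPa, α in ×10⁻⁶/K, σ_y in MPa):
  elm: E = 12.04, α = 4.85, σ_y = 52.30 → σ = 11.6 MPa, n = 4.50
  copper: E = 129.2, α = 16.6, σ_y = 245.0 → σ = 427 MPa, n = 0.574
  silicon carbide: E = 439.2, α = 4.30, σ_y = 466.0 → σ = 376 MPa, n = 1.24
  magnesium alloy: E = 43.59, α = 26.9, σ_y = 230.0 → σ = 233 MPa, n = 0.986
Copper has the lowest safety factor, n = 0.574.

copper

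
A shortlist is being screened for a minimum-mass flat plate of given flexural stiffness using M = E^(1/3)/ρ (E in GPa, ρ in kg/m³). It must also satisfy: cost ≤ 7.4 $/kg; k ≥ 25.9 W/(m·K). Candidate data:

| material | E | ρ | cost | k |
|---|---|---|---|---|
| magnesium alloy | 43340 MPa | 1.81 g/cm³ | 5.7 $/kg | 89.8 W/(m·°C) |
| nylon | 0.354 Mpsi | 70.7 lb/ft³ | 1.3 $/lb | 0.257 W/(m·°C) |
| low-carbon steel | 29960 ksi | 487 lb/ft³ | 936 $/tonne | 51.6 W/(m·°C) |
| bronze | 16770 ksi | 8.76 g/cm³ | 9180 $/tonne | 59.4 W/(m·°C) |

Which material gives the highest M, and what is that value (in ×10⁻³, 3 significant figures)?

Screen on constraints: cost ≤ 7.4 $/kg; k ≥ 25.9 W/(m·K). Survivors: magnesium alloy, low-carbon steel.
After converting to SI:
  magnesium alloy: E = 43.34 GPa, ρ = 1810 kg/m³
  low-carbon steel: E = 206.6 GPa, ρ = 7801 kg/m³
  magnesium alloy: M = 1.94×10⁻³
  low-carbon steel: M = 0.758×10⁻³
The maximum is for magnesium alloy.

magnesium alloy, M = 1.94×10⁻³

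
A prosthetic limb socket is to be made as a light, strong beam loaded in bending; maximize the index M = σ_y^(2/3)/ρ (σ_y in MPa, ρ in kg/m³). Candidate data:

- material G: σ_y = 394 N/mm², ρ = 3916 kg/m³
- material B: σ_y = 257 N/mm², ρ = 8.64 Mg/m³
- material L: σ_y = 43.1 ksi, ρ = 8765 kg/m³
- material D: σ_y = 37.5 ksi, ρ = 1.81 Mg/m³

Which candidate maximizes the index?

Putting every candidate on a common basis:
  material G: σ_y = 394.0 MPa, ρ = 3916 kg/m³
  material B: σ_y = 257.0 MPa, ρ = 8640 kg/m³
  material L: σ_y = 297.2 MPa, ρ = 8765 kg/m³
  material D: σ_y = 258.6 MPa, ρ = 1810 kg/m³
  material D: M = 22.4×10⁻³
  material G: M = 13.7×10⁻³
  material L: M = 5.08×10⁻³
  material B: M = 4.68×10⁻³
Highest index: material D.

material D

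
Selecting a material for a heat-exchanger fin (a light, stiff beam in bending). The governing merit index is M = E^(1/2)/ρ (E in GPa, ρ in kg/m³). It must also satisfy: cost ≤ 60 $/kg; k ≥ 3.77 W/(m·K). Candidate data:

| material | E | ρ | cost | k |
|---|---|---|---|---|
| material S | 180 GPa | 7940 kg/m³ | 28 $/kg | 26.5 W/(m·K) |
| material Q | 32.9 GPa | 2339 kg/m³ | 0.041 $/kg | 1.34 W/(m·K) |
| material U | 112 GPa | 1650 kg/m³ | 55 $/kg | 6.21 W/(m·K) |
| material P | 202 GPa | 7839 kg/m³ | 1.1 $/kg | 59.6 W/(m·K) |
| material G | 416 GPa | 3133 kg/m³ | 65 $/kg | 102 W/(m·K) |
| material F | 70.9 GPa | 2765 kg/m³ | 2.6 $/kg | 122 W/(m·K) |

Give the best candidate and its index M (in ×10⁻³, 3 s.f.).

material U, M = 6.41×10⁻³

Screen on constraints: cost ≤ 60 $/kg; k ≥ 3.77 W/(m·K). Survivors: material S, material U, material P, material F.
Per-candidate index values:
  material U: M = 6.41×10⁻³
  material F: M = 3.05×10⁻³
  material P: M = 1.81×10⁻³
  material S: M = 1.69×10⁻³
Material U has the largest M.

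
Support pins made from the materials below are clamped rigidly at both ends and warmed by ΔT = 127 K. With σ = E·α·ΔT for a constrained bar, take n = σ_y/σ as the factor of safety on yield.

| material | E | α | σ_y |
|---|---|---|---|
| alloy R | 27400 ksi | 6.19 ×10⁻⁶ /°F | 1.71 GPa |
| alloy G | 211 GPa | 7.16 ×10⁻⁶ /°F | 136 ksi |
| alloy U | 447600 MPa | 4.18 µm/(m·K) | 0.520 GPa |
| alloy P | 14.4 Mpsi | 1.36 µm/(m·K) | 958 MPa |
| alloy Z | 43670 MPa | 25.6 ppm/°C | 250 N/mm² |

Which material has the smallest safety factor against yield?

alloy Z

In consistent units (E in GPa, α in ×10⁻⁶/K, σ_y in MPa):
  alloy R: E = 188.9, α = 11.1, σ_y = 1710 → σ = 267 MPa, n = 6.40
  alloy G: E = 211.0, α = 12.9, σ_y = 937.7 → σ = 345 MPa, n = 2.72
  alloy U: E = 447.6, α = 4.18, σ_y = 520.0 → σ = 238 MPa, n = 2.19
  alloy P: E = 99.28, α = 1.36, σ_y = 958.0 → σ = 17.1 MPa, n = 55.9
  alloy Z: E = 43.67, α = 25.6, σ_y = 250.0 → σ = 142 MPa, n = 1.76
Alloy Z has the lowest safety factor, n = 1.76.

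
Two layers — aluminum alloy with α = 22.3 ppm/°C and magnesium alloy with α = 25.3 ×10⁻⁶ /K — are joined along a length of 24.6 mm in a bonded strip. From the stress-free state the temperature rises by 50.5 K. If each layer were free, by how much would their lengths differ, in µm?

3.73 µm

Δα = |22.3 − 25.3|×10⁻⁶/K = 3.00×10⁻⁶/K.
ΔL_mismatch = Δα·L·ΔT = 3.00×10⁻⁶ × 24.6 mm × 50.5 K = 3.73 µm.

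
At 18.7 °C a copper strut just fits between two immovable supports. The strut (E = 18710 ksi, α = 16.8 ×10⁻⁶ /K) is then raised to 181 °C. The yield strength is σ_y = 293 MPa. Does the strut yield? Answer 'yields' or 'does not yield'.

yields

E = 18710 ksi = 129.0 GPa.
ΔT = 162.3 K. Constrained thermal stress σ = E·α·ΔT = 129.0×10³ MPa × 16.8×10⁻⁶ × 162.3 = 352 MPa (compressive).
Compare to σ_y = 293 MPa: σ ≥ σ_y, so it yields.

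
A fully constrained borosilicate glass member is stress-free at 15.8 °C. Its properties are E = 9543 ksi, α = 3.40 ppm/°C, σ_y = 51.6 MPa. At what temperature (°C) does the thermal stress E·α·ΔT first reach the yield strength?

E = 9543 ksi = 65.80 GPa.
E·α·ΔT = 51.60 MPa ⇒ ΔT = 51.60 / (65.80×10³ × 3.40×10⁻⁶) = 230.7 K.
T = 15.8 + 230.7 = 246.5 °C.

246 °C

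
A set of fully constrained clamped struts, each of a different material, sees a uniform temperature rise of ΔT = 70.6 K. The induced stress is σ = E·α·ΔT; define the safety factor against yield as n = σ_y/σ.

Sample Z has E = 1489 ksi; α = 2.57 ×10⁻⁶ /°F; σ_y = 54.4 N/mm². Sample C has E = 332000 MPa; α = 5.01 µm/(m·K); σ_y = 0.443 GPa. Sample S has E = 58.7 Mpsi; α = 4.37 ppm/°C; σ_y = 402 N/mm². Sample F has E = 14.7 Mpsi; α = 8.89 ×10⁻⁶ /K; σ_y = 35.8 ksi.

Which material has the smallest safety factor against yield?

sample S

With everything in SI (GPa, ×10⁻⁶/K, MPa):
  sample Z: E = 10.27, α = 4.63, σ_y = 54.40 → σ = 3.35 MPa, n = 16.2
  sample C: E = 332.0, α = 5.01, σ_y = 443.0 → σ = 117 MPa, n = 3.77
  sample S: E = 404.7, α = 4.37, σ_y = 402.0 → σ = 125 MPa, n = 3.22
  sample F: E = 101.4, α = 8.89, σ_y = 246.8 → σ = 63.6 MPa, n = 3.88
The minimum is sample S at n = 3.22.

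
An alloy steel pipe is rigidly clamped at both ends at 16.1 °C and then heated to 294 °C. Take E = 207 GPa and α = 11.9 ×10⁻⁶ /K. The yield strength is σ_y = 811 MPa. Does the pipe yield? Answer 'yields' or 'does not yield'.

does not yield

ΔT = 277.9 K. Constrained thermal stress σ = E·α·ΔT = 207.0×10³ MPa × 11.9×10⁻⁶ × 277.9 = 685 MPa (compressive).
Compare to σ_y = 811 MPa: σ < σ_y, so it does not yield.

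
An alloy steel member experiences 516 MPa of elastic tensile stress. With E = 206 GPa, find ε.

2.50×10⁻³

ε = σ/E = 516 / 206000 = 2.50×10⁻³.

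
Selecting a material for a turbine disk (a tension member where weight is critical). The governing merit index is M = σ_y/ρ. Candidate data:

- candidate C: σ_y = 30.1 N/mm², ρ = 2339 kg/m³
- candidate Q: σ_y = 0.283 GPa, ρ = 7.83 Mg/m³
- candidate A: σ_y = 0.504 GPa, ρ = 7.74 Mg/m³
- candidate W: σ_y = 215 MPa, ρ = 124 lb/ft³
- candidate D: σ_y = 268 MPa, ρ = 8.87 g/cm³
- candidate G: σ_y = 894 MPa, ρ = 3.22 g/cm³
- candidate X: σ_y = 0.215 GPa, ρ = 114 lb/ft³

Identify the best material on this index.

candidate G

After converting to SI:
  candidate C: σ_y = 30.10 MPa, ρ = 2339 kg/m³
  candidate Q: σ_y = 283.0 MPa, ρ = 7830 kg/m³
  candidate A: σ_y = 504.0 MPa, ρ = 7740 kg/m³
  candidate W: σ_y = 215.0 MPa, ρ = 1986 kg/m³
  candidate D: σ_y = 268.0 MPa, ρ = 8870 kg/m³
  candidate G: σ_y = 894.0 MPa, ρ = 3220 kg/m³
  candidate X: σ_y = 215.0 MPa, ρ = 1826 kg/m³
  candidate G: M = 278 kN·m/kg
  candidate X: M = 118 kN·m/kg
  candidate W: M = 108 kN·m/kg
  candidate A: M = 65.1 kN·m/kg
  candidate Q: M = 36.1 kN·m/kg
  candidate D: M = 30.2 kN·m/kg
  candidate C: M = 12.9 kN·m/kg
Candidate G ranks first.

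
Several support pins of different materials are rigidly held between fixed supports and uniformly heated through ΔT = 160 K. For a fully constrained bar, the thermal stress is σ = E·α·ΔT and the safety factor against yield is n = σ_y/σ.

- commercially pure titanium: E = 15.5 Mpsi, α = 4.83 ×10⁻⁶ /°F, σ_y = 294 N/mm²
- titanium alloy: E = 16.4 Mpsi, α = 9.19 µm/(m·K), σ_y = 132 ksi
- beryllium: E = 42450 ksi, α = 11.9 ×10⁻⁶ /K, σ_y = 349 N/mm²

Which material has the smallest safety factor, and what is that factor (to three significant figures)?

beryllium, n = 0.626

Converting E to GPa, α to ×10⁻⁶/K, σ_y to MPa, then σ and n for each:
  commercially pure titanium: E = 106.9, α = 8.69, σ_y = 294.0 → σ = 149 MPa, n = 1.98
  titanium alloy: E = 113.1, α = 9.19, σ_y = 910.1 → σ = 166 MPa, n = 5.47
  beryllium: E = 292.7, α = 11.9, σ_y = 349.0 → σ = 557 MPa, n = 0.626
Smallest n: beryllium with n = 0.626.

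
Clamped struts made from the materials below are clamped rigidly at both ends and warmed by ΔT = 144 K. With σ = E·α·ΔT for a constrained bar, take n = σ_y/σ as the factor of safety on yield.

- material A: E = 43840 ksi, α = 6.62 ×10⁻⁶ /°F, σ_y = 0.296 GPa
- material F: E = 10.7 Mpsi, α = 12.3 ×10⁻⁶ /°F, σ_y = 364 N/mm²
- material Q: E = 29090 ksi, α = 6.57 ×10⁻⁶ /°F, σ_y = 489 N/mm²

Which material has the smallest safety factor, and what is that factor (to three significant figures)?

Converting E to GPa, α to ×10⁻⁶/K, σ_y to MPa, then σ and n for each:
  material A: E = 302.3, α = 11.9, σ_y = 296.0 → σ = 519 MPa, n = 0.571
  material F: E = 73.77, α = 22.1, σ_y = 364.0 → σ = 235 MPa, n = 1.55
  material Q: E = 200.6, α = 11.8, σ_y = 489.0 → σ = 342 MPa, n = 1.43
Smallest n: material A with n = 0.571.

material A, n = 0.571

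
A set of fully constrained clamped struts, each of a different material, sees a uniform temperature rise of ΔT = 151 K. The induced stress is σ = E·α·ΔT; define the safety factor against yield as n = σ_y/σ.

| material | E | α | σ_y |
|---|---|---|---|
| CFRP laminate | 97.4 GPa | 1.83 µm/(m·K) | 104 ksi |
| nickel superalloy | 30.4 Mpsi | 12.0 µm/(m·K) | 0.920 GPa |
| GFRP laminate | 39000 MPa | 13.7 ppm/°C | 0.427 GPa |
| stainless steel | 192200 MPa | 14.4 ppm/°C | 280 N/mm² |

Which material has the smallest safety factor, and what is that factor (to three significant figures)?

stainless steel, n = 0.670

Converting E to GPa, α to ×10⁻⁶/K, σ_y to MPa, then σ and n for each:
  CFRP laminate: E = 97.40, α = 1.83, σ_y = 717.1 → σ = 26.9 MPa, n = 26.6
  nickel superalloy: E = 209.6, α = 12.0, σ_y = 920.0 → σ = 380 MPa, n = 2.42
  GFRP laminate: E = 39.00, α = 13.7, σ_y = 427.0 → σ = 80.7 MPa, n = 5.29
  stainless steel: E = 192.2, α = 14.4, σ_y = 280.0 → σ = 418 MPa, n = 0.670
Stainless steel has the lowest safety factor, n = 0.670.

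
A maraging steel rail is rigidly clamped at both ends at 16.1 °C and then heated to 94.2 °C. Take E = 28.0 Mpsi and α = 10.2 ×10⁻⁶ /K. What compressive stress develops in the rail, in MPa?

E = 28.0 Mpsi = 193.1 GPa.
ΔT = 78.10 K. Constrained thermal stress σ = E·α·ΔT = 193.1×10³ MPa × 10.2×10⁻⁶ × 78.10 = 154 MPa (compressive).

154 MPa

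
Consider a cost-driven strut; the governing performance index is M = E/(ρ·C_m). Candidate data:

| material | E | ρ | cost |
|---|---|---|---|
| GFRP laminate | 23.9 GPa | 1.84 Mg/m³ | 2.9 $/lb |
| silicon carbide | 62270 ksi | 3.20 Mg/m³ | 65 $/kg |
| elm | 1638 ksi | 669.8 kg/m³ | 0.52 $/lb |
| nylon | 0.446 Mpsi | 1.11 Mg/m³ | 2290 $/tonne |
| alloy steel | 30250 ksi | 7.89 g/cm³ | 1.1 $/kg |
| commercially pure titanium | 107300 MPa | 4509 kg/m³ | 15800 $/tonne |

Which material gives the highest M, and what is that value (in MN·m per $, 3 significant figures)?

Normalizing units and computing the index:
  GFRP laminate: E = 23.90 GPa, ρ = 1840 kg/m³, cost = 6.393 $/kg
  silicon carbide: E = 429.3 GPa, ρ = 3200 kg/m³, cost = 65.00 $/kg
  elm: E = 11.29 GPa, ρ = 669.8 kg/m³, cost = 1.146 $/kg
  nylon: E = 3.075 GPa, ρ = 1110 kg/m³, cost = 2.290 $/kg
  alloy steel: E = 208.6 GPa, ρ = 7890 kg/m³, cost = 1.100 $/kg
  commercially pure titanium: E = 107.3 GPa, ρ = 4509 kg/m³, cost = 15.80 $/kg
  alloy steel: M = 24.0 MN·m per $
  elm: M = 14.7 MN·m per $
  silicon carbide: M = 2.06 MN·m per $
  GFRP laminate: M = 2.03 MN·m per $
  commercially pure titanium: M = 1.51 MN·m per $
  nylon: M = 1.21 MN·m per $
The maximum is for alloy steel.

alloy steel, M = 24.0 MN·m per $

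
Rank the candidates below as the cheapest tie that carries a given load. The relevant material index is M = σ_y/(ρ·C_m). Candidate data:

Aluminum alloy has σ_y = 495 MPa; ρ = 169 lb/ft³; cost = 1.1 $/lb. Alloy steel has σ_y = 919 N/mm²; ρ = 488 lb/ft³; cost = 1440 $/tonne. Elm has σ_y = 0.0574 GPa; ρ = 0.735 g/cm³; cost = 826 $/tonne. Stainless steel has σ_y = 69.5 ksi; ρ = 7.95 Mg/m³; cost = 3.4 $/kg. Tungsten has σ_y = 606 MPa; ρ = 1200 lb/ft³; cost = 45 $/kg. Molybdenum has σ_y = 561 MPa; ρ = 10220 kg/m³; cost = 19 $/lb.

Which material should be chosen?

elm

Normalizing units and computing the index:
  aluminum alloy: σ_y = 495.0 MPa, ρ = 2707 kg/m³, cost = 2.425 $/kg
  alloy steel: σ_y = 919.0 MPa, ρ = 7817 kg/m³, cost = 1.440 $/kg
  elm: σ_y = 57.40 MPa, ρ = 735.0 kg/m³, cost = 0.8260 $/kg
  stainless steel: σ_y = 479.2 MPa, ρ = 7950 kg/m³, cost = 3.400 $/kg
  tungsten: σ_y = 606.0 MPa, ρ = 19220 kg/m³, cost = 45.00 $/kg
  molybdenum: σ_y = 561.0 MPa, ρ = 10220 kg/m³, cost = 41.89 $/kg
  elm: M = 94.5 kN·m per $
  alloy steel: M = 81.6 kN·m per $
  aluminum alloy: M = 75.4 kN·m per $
  stainless steel: M = 17.7 kN·m per $
  molybdenum: M = 1.31 kN·m per $
  tungsten: M = 0.701 kN·m per $
Highest index: elm.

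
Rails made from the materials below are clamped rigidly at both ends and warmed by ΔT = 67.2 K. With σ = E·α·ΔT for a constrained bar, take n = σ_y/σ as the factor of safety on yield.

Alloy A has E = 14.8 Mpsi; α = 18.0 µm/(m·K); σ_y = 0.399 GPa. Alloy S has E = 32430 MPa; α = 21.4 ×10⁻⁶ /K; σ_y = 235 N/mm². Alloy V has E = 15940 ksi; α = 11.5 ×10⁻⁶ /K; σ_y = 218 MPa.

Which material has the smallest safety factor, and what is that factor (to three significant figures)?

alloy V, n = 2.57

Converting E to GPa, α to ×10⁻⁶/K, σ_y to MPa, then σ and n for each:
  alloy A: E = 102.0, α = 18.0, σ_y = 399.0 → σ = 123 MPa, n = 3.23
  alloy S: E = 32.43, α = 21.4, σ_y = 235.0 → σ = 46.6 MPa, n = 5.04
  alloy V: E = 109.9, α = 11.5, σ_y = 218.0 → σ = 84.9 MPa, n = 2.57
The minimum is alloy V at n = 2.57.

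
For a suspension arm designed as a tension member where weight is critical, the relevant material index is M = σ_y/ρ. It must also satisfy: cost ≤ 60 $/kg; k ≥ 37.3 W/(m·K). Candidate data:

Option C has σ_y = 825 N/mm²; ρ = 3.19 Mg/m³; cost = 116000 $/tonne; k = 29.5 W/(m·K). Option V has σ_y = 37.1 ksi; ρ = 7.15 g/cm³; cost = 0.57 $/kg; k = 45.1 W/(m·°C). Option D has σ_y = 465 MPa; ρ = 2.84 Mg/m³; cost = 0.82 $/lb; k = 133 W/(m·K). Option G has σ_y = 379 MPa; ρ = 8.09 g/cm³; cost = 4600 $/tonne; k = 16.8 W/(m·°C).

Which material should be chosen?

Screen on constraints: cost ≤ 60 $/kg; k ≥ 37.3 W/(m·K). Survivors: option V, option D.
Convert each candidate to consistent units, then evaluate M:
  option V: σ_y = 255.8 MPa, ρ = 7150 kg/m³
  option D: σ_y = 465.0 MPa, ρ = 2840 kg/m³
  option D: M = 164 kN·m/kg
  option V: M = 35.8 kN·m/kg
Option D ranks first.

option D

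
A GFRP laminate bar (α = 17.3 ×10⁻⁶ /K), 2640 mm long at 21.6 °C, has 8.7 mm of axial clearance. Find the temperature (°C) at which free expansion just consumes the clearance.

212 °C

α·L₀·ΔT = 8.7 mm ⇒ ΔT = 8.7 / (17.3×10⁻⁶ × 2640.0) = 190.5 K.
T = 21.6 + 190.5 = 212.1 °C.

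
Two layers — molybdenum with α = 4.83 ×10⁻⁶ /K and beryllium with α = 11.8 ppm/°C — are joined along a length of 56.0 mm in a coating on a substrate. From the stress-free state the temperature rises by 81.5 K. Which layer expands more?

α(molybdenum) = 4.83×10⁻⁶/K vs α(beryllium) = 11.8×10⁻⁶/K.
Higher α expands more for the same ΔT: beryllium.

beryllium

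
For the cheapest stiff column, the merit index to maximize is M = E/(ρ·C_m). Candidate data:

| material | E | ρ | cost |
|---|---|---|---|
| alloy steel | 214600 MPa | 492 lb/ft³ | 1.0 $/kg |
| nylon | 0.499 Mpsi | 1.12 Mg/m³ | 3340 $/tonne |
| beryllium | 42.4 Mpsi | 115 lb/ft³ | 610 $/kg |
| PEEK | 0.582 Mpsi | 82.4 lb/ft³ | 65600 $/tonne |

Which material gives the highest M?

In SI units:
  alloy steel: E = 214.6 GPa, ρ = 7881 kg/m³, cost = 1.000 $/kg
  nylon: E = 3.440 GPa, ρ = 1120 kg/m³, cost = 3.340 $/kg
  beryllium: E = 292.3 GPa, ρ = 1842 kg/m³, cost = 610.0 $/kg
  PEEK: E = 4.013 GPa, ρ = 1320 kg/m³, cost = 65.60 $/kg
  alloy steel: M = 27.2 MN·m per $
  nylon: M = 0.920 MN·m per $
  beryllium: M = 0.260 MN·m per $
  PEEK: M = 0.0463 MN·m per $
Alloy steel has the largest M.

alloy steel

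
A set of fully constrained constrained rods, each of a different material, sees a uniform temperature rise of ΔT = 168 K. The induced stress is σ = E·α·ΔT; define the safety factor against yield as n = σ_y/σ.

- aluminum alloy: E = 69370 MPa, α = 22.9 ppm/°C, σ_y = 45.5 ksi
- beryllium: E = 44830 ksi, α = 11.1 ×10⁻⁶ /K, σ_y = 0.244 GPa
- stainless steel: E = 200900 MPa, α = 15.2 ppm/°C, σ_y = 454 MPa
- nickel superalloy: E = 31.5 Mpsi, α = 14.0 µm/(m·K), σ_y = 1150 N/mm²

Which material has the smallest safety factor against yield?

With everything in SI (GPa, ×10⁻⁶/K, MPa):
  aluminum alloy: E = 69.37, α = 22.9, σ_y = 313.7 → σ = 267 MPa, n = 1.18
  beryllium: E = 309.1, α = 11.1, σ_y = 244.0 → σ = 576 MPa, n = 0.423
  stainless steel: E = 200.9, α = 15.2, σ_y = 454.0 → σ = 513 MPa, n = 0.885
  nickel superalloy: E = 217.2, α = 14.0, σ_y = 1150 → σ = 511 MPa, n = 2.25
Beryllium has the lowest safety factor, n = 0.423.

beryllium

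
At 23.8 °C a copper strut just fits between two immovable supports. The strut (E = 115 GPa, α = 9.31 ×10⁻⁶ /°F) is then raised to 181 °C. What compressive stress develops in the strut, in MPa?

α = 9.31×10⁻⁶/°F × 9/5 = 16.8×10⁻⁶/K.
ΔT = 157.2 K. Constrained thermal stress σ = E·α·ΔT = 115.0×10³ MPa × 16.8×10⁻⁶ × 157.2 = 303 MPa (compressive).

303 MPa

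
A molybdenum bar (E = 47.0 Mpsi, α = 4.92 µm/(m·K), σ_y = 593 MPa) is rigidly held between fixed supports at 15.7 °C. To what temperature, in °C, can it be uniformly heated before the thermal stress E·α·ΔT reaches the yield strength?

388 °C

E = 47.0 Mpsi = 324.1 GPa.
E·α·ΔT = 593.0 MPa ⇒ ΔT = 593.0 / (324.1×10³ × 4.92×10⁻⁶) = 371.9 K.
T = 15.7 + 371.9 = 387.6 °C.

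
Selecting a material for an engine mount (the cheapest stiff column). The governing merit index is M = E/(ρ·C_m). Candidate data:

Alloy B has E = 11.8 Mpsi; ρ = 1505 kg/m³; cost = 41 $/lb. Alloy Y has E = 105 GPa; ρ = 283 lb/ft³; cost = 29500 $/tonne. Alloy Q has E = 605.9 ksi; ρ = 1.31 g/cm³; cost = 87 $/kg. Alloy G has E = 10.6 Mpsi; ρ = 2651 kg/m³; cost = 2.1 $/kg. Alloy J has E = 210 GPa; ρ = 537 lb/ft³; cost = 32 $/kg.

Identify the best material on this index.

In SI units:
  alloy B: E = 81.36 GPa, ρ = 1505 kg/m³, cost = 90.39 $/kg
  alloy Y: E = 105.0 GPa, ρ = 4533 kg/m³, cost = 29.50 $/kg
  alloy Q: E = 4.178 GPa, ρ = 1310 kg/m³, cost = 87.00 $/kg
  alloy G: E = 73.08 GPa, ρ = 2651 kg/m³, cost = 2.100 $/kg
  alloy J: E = 210.0 GPa, ρ = 8602 kg/m³, cost = 32.00 $/kg
  alloy G: M = 13.1 MN·m per $
  alloy Y: M = 0.785 MN·m per $
  alloy J: M = 0.763 MN·m per $
  alloy B: M = 0.598 MN·m per $
  alloy Q: M = 0.0367 MN·m per $
The maximum is for alloy G.

alloy G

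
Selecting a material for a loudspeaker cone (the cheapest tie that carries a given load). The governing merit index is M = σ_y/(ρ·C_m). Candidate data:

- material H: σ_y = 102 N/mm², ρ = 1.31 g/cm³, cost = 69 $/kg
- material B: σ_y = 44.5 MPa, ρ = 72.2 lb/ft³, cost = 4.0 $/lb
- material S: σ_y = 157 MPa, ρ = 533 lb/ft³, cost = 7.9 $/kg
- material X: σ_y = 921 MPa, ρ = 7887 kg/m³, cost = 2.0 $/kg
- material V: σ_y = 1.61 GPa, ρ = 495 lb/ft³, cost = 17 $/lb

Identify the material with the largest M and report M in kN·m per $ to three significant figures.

material X, M = 58.4 kN·m per $

After converting to SI:
  material H: σ_y = 102.0 MPa, ρ = 1310 kg/m³, cost = 69.00 $/kg
  material B: σ_y = 44.50 MPa, ρ = 1157 kg/m³, cost = 8.818 $/kg
  material S: σ_y = 157.0 MPa, ρ = 8538 kg/m³, cost = 7.900 $/kg
  material X: σ_y = 921.0 MPa, ρ = 7887 kg/m³, cost = 2.000 $/kg
  material V: σ_y = 1610 MPa, ρ = 7929 kg/m³, cost = 37.48 $/kg
  material X: M = 58.4 kN·m per $
  material V: M = 5.42 kN·m per $
  material B: M = 4.36 kN·m per $
  material S: M = 2.33 kN·m per $
  material H: M = 1.13 kN·m per $
Highest index: material X.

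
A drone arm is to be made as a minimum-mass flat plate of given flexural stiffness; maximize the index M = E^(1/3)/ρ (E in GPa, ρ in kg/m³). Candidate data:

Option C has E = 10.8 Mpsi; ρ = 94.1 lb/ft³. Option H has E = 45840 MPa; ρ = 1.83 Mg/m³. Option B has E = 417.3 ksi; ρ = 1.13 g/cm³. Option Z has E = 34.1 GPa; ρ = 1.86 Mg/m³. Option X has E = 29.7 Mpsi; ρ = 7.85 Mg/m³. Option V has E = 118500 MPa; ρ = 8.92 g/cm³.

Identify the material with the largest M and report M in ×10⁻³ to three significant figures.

option C, M = 2.79×10⁻³

Convert each candidate to consistent units, then evaluate M:
  option C: E = 74.46 GPa, ρ = 1507 kg/m³
  option H: E = 45.84 GPa, ρ = 1830 kg/m³
  option B: E = 2.877 GPa, ρ = 1130 kg/m³
  option Z: E = 34.10 GPa, ρ = 1860 kg/m³
  option X: E = 204.8 GPa, ρ = 7850 kg/m³
  option V: E = 118.5 GPa, ρ = 8920 kg/m³
  option C: M = 2.79×10⁻³
  option H: M = 1.96×10⁻³
  option Z: M = 1.74×10⁻³
  option B: M = 1.26×10⁻³
  option X: M = 0.751×10⁻³
  option V: M = 0.551×10⁻³
Highest index: option C.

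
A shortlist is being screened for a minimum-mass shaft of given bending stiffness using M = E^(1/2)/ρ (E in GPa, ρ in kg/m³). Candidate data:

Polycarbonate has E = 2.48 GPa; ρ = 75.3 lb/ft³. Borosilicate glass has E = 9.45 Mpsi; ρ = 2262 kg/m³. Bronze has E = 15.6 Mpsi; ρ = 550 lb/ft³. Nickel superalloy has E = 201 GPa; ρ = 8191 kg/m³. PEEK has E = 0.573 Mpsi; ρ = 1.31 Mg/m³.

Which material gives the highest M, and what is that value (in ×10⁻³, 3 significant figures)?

In SI units:
  polycarbonate: E = 2.480 GPa, ρ = 1206 kg/m³
  borosilicate glass: E = 65.16 GPa, ρ = 2262 kg/m³
  bronze: E = 107.6 GPa, ρ = 8810 kg/m³
  nickel superalloy: E = 201.0 GPa, ρ = 8191 kg/m³
  PEEK: E = 3.951 GPa, ρ = 1310 kg/m³
  borosilicate glass: M = 3.57×10⁻³
  nickel superalloy: M = 1.73×10⁻³
  PEEK: M = 1.52×10⁻³
  polycarbonate: M = 1.31×10⁻³
  bronze: M = 1.18×10⁻³
Highest index: borosilicate glass.

borosilicate glass, M = 3.57×10⁻³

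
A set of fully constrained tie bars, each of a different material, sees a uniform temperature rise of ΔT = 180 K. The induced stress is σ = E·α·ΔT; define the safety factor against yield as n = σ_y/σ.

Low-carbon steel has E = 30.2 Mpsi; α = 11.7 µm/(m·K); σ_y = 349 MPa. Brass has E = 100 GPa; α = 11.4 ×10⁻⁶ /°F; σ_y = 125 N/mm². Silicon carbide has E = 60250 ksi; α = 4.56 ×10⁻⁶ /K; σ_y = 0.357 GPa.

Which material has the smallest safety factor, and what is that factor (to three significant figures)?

brass, n = 0.338

With everything in SI (GPa, ×10⁻⁶/K, MPa):
  low-carbon steel: E = 208.2, α = 11.7, σ_y = 349.0 → σ = 439 MPa, n = 0.796
  brass: E = 100.0, α = 20.5, σ_y = 125.0 → σ = 369 MPa, n = 0.338
  silicon carbide: E = 415.4, α = 4.56, σ_y = 357.0 → σ = 341 MPa, n = 1.05
Smallest n: brass with n = 0.338.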